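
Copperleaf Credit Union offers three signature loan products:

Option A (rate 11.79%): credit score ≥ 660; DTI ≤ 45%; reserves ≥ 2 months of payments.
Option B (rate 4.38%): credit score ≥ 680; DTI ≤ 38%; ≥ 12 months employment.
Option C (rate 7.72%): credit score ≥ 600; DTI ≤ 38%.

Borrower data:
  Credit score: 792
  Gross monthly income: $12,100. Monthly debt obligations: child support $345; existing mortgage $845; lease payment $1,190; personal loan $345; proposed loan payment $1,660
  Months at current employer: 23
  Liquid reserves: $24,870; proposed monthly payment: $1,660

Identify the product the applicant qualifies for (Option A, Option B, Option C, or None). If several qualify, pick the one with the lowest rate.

Option B

Total debts = (345 + 845 + 1,190 + 345 + 1,660) = 4,385; DTI = 4,385/12,100 = 36.2%.
Reserves = 24,870/1,660 = 15.0 months.
Option A: score 792 ≥ 660; DTI 36.2% ≤ 45%; reserves 15.0 ≥ 2 mo → qualifies.
Option B: score 792 ≥ 680; DTI 36.2% ≤ 38%; employment 23 ≥ 12 mo → qualifies.
Option C: score 792 ≥ 600; DTI 36.2% ≤ 38% → qualifies.
Qualifying: Option A, Option B, Option C. Lowest rate is 4.38% → Option B.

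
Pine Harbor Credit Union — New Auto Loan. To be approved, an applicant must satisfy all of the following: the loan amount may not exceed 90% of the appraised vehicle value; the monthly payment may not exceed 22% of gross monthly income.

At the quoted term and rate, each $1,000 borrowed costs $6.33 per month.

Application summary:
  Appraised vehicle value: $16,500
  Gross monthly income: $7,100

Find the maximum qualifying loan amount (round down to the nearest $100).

Payment cap: 22% × $7,100 = $1,562/month.
At $6.33 per $1,000, that supports 1,562/6.33 × 1,000 ≈ $246,761 → $246,700.
LTV cap: 90% × $16,500 = $14,850 → $14,800.
Binding constraint: loan-to-value.

$14,800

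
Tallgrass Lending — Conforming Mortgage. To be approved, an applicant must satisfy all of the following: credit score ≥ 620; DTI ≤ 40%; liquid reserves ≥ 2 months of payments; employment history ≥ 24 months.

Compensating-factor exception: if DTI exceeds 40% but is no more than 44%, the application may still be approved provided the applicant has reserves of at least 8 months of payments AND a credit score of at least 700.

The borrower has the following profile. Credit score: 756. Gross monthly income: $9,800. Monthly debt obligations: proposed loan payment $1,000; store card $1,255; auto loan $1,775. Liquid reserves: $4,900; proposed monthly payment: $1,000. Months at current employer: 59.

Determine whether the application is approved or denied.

Credit score 756 ≥ 620 (meets base)
Total debts = (1,000 + 1,255 + 1,775) = 4,030. DTI = 4,030/9,800 = 41.1% > 40% — standard DTI limit exceeded.
Reserves: 4,900 ÷ 1,000 = 4.9 months (meets 2-month minimum)
Employment 59 ≥ 24 months
DTI 41.1% is within the 40%–44% exception band; checking compensating factors.
Reserves 4.9 < 8 months; credit score 756 ≥ 700.
Override conditions not both satisfied; exception does not apply.

Denied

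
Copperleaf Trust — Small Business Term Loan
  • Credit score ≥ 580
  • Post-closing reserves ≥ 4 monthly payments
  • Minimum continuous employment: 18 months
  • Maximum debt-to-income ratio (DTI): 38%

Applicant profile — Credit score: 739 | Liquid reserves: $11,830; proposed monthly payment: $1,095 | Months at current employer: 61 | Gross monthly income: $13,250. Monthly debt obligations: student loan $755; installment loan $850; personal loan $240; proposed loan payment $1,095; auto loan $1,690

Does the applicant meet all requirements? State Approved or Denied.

Credit score 739 ≥ 580 (meets)
Liquid reserves cover 11,830/1,095 = 10.8 months — ≥ 4 required
Employment 61 ≥ 18 months
Total monthly debts = (755 + 850 + 240 + 1,095 + 1,690) = 4,630. Debt-to-income = 4,630/13,250 = 34.9% — meets 38% limit
All criteria satisfied.

Approved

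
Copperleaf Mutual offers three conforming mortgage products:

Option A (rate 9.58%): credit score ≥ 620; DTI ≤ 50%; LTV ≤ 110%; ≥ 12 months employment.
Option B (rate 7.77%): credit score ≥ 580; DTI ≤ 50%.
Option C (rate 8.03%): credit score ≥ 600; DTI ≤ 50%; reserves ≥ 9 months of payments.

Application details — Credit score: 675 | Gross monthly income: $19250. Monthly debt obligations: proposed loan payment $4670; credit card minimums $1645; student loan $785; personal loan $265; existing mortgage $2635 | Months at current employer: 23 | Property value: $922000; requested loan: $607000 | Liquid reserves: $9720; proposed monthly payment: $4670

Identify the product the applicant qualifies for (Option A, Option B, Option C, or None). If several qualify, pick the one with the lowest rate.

None

Total debts = (4,670 + 1,645 + 785 + 265 + 2,635) = 10,000; DTI = 10,000/19,250 = 51.9%.
LTV = 607,000/922,000 = 65.8%.
Reserves = 9,720/4,670 = 2.1 months.
Option A: score 675 ≥ 620; DTI 51.9% > 50%; LTV 65.8% ≤ 110%; employment 23 ≥ 12 mo → does not qualify.
Option B: score 675 ≥ 580; DTI 51.9% > 50% → does not qualify.
Option C: score 675 ≥ 600; DTI 51.9% > 50%; reserves 2.1 < 9 mo → does not qualify.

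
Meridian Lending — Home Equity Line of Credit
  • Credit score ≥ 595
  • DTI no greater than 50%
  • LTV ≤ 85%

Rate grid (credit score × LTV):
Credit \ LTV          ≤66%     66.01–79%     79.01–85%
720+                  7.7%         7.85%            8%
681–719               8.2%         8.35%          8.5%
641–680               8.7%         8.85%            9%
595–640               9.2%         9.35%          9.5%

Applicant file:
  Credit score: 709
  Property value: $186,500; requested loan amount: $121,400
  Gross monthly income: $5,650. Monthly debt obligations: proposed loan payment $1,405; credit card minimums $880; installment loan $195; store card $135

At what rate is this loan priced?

8.2%

Credit score 709 ≥ 595; Total monthly debts = (1,405 + 880 + 195 + 135) = 2,615. DTI: 2,615 ÷ 5,650 = 46.3%, within the 50% cap
Loan-to-value = 121,400/186,500 = 65.1% — pass (85% max)
Credit 709 → row 681–719; LTV 65.1% → column ≤66%. Grid cell → 8.2%.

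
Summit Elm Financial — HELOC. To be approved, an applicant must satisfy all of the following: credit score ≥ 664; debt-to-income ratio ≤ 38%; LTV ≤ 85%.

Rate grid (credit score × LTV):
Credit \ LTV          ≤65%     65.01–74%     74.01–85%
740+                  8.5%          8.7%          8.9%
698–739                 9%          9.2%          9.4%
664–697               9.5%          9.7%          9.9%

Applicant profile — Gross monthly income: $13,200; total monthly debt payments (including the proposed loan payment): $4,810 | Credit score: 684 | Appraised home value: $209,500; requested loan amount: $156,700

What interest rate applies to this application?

Credit score 684 ≥ 664; Debt-to-income = 4,810/13,200 = 36.4% — meets 38% limit
Loan-to-value = 156,700/209,500 = 74.8% — pass (85% max)
Score 684 is in the 664–697 band; LTV 74.8% is in the 74.01–85% band → 9.9%.

9.9%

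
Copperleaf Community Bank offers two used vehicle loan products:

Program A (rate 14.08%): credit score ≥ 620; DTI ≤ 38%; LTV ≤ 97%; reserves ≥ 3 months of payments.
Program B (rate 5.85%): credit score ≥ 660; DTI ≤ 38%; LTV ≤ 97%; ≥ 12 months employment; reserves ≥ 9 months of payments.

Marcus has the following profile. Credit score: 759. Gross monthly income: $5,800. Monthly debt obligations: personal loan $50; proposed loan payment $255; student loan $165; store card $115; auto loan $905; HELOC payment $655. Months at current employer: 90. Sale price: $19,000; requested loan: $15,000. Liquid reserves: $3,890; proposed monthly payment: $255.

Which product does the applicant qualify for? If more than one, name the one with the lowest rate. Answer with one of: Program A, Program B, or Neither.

Program B

Total debts = (50 + 255 + 165 + 115 + 905 + 655) = 2,145; DTI = 2,145/5,800 = 37%.
LTV = 15,000/19,000 = 78.9%.
Reserves = 3,890/255 = 15.3 months.
Program A: score 759 ≥ 620; DTI 37% ≤ 38%; LTV 78.9% ≤ 97%; reserves 15.3 ≥ 3 mo → qualifies.
Program B: score 759 ≥ 660; DTI 37% ≤ 38%; LTV 78.9% ≤ 97%; employment 90 ≥ 12 mo; reserves 15.3 ≥ 9 mo → qualifies.
Qualifying: Program A, Program B. Lowest rate is 5.85% → Program B.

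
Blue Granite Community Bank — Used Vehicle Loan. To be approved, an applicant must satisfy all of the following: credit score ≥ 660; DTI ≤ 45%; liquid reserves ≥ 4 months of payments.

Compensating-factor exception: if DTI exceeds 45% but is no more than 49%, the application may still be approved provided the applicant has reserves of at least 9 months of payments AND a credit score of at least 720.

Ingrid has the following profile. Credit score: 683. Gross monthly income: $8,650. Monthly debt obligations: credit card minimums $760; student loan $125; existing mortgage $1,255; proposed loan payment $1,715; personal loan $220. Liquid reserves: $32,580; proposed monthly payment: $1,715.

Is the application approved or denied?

Denied

Credit score 683 ≥ 660 (meets base)
Total debts = (760 + 125 + 1,255 + 1,715 + 220) = 4,075. DTI: 4,075 ÷ 8,650 = 47.1%, over the 45% base limit.
Liquid reserves cover 32,580/1,715 = 19.0 months — ≥ 4 required
47.1% falls in the override range (45%–49%), so the compensating-factor test applies.
Reserves 19.0 ≥ 9 months; credit score 683 < 720.
Override conditions not both satisfied; exception does not apply.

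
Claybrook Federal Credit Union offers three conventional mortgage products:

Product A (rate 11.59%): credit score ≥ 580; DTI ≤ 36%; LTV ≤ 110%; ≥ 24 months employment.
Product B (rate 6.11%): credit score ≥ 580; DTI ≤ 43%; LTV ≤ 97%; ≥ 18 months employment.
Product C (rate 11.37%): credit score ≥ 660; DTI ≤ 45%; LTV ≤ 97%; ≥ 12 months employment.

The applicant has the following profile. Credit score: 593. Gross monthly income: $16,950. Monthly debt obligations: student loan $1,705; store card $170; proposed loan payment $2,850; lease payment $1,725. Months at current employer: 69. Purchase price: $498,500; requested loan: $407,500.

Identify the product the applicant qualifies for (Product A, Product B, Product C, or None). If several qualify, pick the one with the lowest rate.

Total debts = (1,705 + 170 + 2,850 + 1,725) = 6,450; DTI = 6,450/16,950 = 38.1%.
LTV = 407,500/498,500 = 81.7%.
Product A: score 593 ≥ 580; DTI 38.1% > 36%; LTV 81.7% ≤ 110%; employment 69 ≥ 24 mo → does not qualify.
Product B: score 593 ≥ 580; DTI 38.1% ≤ 43%; LTV 81.7% ≤ 97%; employment 69 ≥ 18 mo → qualifies.
Product C: score 593 < 660; DTI 38.1% ≤ 45%; LTV 81.7% ≤ 97%; employment 69 ≥ 12 mo → does not qualify.

Product B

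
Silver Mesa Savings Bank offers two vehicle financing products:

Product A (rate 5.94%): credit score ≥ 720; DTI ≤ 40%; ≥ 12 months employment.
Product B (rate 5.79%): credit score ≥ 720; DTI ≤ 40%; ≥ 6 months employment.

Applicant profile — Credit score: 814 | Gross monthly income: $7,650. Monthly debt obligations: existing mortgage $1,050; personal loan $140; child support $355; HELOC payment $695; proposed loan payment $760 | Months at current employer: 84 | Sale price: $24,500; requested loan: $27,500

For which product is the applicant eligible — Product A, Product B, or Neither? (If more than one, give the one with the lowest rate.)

Product B

Total debts = (1,050 + 140 + 355 + 695 + 760) = 3,000; DTI = 3,000/7,650 = 39.2%.
LTV = 27,500/24,500 = 112.2%.
Product A: score 814 ≥ 720; DTI 39.2% ≤ 40%; employment 84 ≥ 12 mo → qualifies.
Product B: score 814 ≥ 720; DTI 39.2% ≤ 40%; employment 84 ≥ 6 mo → qualifies.
Qualifying: Product A, Product B. Lowest rate is 5.79% → Product B.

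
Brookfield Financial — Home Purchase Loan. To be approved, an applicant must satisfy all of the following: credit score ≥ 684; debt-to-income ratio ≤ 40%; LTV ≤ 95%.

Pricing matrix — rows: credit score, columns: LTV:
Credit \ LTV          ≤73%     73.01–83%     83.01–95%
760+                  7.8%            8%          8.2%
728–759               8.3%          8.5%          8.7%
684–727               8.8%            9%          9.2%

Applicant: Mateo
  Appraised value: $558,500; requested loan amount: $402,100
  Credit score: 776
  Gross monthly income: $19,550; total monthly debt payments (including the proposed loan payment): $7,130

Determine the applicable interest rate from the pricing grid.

Credit score 776 ≥ 684; DTI: 7,130 ÷ 19,550 = 36.5%, within the 40% cap
LTV: 402,100 ÷ 558,500 = 72%, within 95% cap
Credit 776 → row 760+; LTV 72% → column ≤73%. Grid cell → 7.8%.

7.8%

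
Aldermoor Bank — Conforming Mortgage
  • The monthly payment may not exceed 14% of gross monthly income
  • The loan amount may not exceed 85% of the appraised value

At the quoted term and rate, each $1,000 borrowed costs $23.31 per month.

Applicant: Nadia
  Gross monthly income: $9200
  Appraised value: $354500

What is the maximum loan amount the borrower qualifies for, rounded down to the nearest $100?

$55,200

Payment cap: 14% × $9,200 = $1,288/month.
At $23.31 per $1,000, that supports 1,288/23.31 × 1,000 ≈ $55,255 → $55,200.
LTV cap: 85% × $354,500 = $301,325 → $301,300.
Binding constraint: payment-to-income.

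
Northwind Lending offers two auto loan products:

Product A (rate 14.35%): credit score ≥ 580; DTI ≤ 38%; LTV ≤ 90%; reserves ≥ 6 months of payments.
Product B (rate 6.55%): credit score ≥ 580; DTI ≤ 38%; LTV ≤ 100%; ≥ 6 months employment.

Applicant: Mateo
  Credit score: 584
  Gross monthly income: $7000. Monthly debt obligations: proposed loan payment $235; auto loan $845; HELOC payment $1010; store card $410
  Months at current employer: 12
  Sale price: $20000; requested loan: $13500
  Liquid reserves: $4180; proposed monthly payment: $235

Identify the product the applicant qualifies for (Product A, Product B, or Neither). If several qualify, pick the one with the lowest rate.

Total debts = (235 + 845 + 1,010 + 410) = 2,500; DTI = 2,500/7,000 = 35.7%.
LTV = 13,500/20,000 = 67.5%.
Reserves = 4,180/235 = 17.8 months.
Product A: score 584 ≥ 580; DTI 35.7% ≤ 38%; LTV 67.5% ≤ 90%; reserves 17.8 ≥ 6 mo → qualifies.
Product B: score 584 ≥ 580; DTI 35.7% ≤ 38%; LTV 67.5% ≤ 100%; employment 12 ≥ 6 mo → qualifies.
Qualifying: Product A, Product B. Lowest rate is 6.55% → Product B.

Product B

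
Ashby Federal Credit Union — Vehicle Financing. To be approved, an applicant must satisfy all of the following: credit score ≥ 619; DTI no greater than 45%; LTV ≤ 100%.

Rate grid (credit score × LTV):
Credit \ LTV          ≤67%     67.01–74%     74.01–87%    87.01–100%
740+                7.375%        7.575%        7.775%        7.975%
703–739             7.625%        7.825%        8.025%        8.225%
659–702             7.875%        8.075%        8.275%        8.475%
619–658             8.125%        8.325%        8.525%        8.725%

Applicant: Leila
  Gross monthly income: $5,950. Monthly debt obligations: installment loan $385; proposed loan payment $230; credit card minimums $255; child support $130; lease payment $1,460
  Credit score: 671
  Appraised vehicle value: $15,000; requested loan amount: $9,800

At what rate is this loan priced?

7.875%

Credit score 671 ≥ 619; Total monthly debts = (385 + 230 + 255 + 130 + 1,460) = 2,460. DTI: 2,460 ÷ 5,950 = 41.3%, within the 45% cap
LTV = 9,800/15,000 = 65.3% ≤ 100%
Score 671 is in the 659–702 band; LTV 65.3% is in the ≤67% band → 7.875%.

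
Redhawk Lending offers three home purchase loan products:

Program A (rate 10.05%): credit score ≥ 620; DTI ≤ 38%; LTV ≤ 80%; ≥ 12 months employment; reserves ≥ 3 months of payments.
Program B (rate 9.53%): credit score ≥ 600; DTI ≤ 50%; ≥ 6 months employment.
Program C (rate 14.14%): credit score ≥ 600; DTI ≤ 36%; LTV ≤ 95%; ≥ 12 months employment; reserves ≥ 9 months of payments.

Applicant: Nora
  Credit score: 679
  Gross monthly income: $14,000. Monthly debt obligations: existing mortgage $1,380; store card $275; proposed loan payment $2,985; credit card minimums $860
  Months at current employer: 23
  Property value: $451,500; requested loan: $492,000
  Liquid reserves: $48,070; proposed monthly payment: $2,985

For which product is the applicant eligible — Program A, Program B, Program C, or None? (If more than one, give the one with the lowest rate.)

Program B

Total debts = (1,380 + 275 + 2,985 + 860) = 5,500; DTI = 5,500/14,000 = 39.3%.
LTV = 492,000/451,500 = 109%.
Reserves = 48,070/2,985 = 16.1 months.
Program A: score 679 ≥ 620; DTI 39.3% > 38%; LTV 109% > 80%; employment 23 ≥ 12 mo; reserves 16.1 ≥ 3 mo → does not qualify.
Program B: score 679 ≥ 600; DTI 39.3% ≤ 50%; employment 23 ≥ 6 mo → qualifies.
Program C: score 679 ≥ 600; DTI 39.3% > 36%; LTV 109% > 95%; employment 23 ≥ 12 mo; reserves 16.1 ≥ 9 mo → does not qualify.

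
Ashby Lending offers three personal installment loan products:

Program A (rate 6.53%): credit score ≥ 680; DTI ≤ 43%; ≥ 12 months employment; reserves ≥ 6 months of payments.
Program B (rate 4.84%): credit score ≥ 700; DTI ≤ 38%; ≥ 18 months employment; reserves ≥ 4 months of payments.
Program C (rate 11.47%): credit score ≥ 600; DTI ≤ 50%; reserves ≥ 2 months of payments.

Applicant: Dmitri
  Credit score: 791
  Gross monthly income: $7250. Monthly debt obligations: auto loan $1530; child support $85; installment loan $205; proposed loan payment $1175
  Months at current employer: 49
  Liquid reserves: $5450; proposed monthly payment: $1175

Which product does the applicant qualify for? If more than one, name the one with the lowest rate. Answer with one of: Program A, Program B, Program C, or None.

Program C

Total debts = (1,530 + 85 + 205 + 1,175) = 2,995; DTI = 2,995/7,250 = 41.3%.
Reserves = 5,450/1,175 = 4.6 months.
Program A: score 791 ≥ 680; DTI 41.3% ≤ 43%; employment 49 ≥ 12 mo; reserves 4.6 < 6 mo → does not qualify.
Program B: score 791 ≥ 700; DTI 41.3% > 38%; employment 49 ≥ 18 mo; reserves 4.6 ≥ 4 mo → does not qualify.
Program C: score 791 ≥ 600; DTI 41.3% ≤ 50%; reserves 4.6 ≥ 2 mo → qualifies.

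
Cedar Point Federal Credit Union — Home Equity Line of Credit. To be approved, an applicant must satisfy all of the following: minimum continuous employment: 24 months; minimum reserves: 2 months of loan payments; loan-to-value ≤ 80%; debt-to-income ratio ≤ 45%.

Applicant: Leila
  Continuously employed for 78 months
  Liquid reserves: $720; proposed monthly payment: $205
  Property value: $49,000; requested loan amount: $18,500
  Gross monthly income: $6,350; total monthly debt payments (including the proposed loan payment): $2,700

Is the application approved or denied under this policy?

Employment 78 ≥ 24 months
Reserves = 720/205 = 3.5 months ≥ 2
LTV = 18,500/49,000 = 37.8% ≤ 80%
DTI = 2,700/6,350 = 42.5% ≤ 45%
All criteria satisfied.

Approved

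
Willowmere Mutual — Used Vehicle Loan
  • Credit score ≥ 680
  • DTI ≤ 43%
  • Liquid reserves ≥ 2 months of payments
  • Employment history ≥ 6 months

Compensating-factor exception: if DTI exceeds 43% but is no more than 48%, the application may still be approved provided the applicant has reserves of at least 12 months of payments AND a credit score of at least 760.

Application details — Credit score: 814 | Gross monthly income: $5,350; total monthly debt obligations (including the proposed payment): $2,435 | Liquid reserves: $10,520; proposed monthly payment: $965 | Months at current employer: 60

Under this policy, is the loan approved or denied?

Credit score 814 ≥ 680 (meets base)
DTI = 2,435/5,350 = 45.5% > 43% — standard DTI limit exceeded.
Reserves = 10,520/965 = 10.9 months ≥ 2
Employment 60 ≥ 6 months
45.5% falls in the override range (43%–48%), so the compensating-factor test applies.
Override check — reserves: 10.9 mo (short of 12); score: 814 (ok).
Override conditions not both satisfied; exception does not apply.

Denied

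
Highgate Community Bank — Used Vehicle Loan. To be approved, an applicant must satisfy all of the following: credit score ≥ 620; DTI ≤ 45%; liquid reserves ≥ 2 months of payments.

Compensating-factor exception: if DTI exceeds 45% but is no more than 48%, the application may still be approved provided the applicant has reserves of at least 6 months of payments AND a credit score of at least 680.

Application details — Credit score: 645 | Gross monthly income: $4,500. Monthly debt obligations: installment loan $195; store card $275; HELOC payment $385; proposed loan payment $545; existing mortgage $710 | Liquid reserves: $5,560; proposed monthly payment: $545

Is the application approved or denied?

Credit score 645 ≥ 620 (meets base)
Total debts = (195 + 275 + 385 + 545 + 710) = 2,110. DTI = 2,110/4,500 = 46.9% > 45% — standard DTI limit exceeded.
Liquid reserves cover 5,560/545 = 10.2 months — ≥ 2 required
DTI 46.9% is within the 45%–48% exception band; checking compensating factors.
Override check — reserves: 10.2 mo (ok); score: 645 (below 680).
Compensating-factor requirement not fully met.

Denied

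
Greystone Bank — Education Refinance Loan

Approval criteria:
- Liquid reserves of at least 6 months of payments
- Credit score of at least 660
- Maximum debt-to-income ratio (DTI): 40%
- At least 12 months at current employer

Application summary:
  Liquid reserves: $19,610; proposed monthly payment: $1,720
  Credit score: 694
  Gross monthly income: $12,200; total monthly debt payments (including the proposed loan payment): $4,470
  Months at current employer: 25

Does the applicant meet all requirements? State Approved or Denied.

Reserves = 19,610/1,720 = 11.4 months ≥ 6
Credit score 694 ≥ 660 (meets)
DTI = 4,470/12,200 = 36.6% ≤ 40%
Employment 25 ≥ 12 months
All criteria satisfied.

Approved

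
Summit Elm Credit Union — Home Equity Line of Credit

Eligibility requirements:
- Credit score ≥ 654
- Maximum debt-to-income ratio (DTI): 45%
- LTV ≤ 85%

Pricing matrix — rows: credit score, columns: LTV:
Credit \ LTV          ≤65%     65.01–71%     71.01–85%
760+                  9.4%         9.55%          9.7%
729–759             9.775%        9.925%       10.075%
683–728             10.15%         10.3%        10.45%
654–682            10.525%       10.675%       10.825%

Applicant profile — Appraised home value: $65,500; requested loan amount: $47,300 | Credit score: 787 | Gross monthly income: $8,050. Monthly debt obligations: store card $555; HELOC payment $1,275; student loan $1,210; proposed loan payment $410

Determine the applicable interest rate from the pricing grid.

Credit score 787 ≥ 654; Total monthly debts = (555 + 1,275 + 1,210 + 410) = 3,450. DTI: 3,450 ÷ 8,050 = 42.9%, within the 45% cap
LTV = 47,300/65,500 = 72.2% ≤ 85%
Credit 787 → row 760+; LTV 72.2% → column 71.01–85%. Grid cell → 9.7%.

9.7%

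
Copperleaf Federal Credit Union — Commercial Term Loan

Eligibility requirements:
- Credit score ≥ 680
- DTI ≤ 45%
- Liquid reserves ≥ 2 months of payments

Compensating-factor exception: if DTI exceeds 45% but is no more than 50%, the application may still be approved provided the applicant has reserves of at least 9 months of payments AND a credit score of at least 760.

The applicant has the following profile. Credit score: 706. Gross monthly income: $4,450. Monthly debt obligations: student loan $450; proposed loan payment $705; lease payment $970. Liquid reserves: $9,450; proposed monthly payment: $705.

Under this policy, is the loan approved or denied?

Denied

Credit score 706 ≥ 680 (meets base)
Total debts = (450 + 705 + 970) = 2,125. DTI = 2,125/4,450 = 47.8% > 45% — standard DTI limit exceeded.
Reserves = 9,450/705 = 13.4 months ≥ 2
47.8% falls in the override range (45%–50%), so the compensating-factor test applies.
Reserves 13.4 ≥ 9 months; credit score 706 < 760.
Compensating-factor requirement not fully met.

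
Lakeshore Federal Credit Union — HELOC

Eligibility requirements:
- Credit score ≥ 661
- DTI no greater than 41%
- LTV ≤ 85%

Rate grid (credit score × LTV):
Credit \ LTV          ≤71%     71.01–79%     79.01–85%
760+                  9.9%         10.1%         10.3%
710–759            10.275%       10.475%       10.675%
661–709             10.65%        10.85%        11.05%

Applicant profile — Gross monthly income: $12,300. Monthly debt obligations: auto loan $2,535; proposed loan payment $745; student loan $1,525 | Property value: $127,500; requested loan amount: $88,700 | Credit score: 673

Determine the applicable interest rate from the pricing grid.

Credit score 673 ≥ 661; Total monthly debts = (2,535 + 745 + 1,525) = 4,805. DTI = 4,805/12,300 = 39.1% ≤ 41%
LTV: 88,700 ÷ 127,500 = 69.6%, within 85% cap
Row: 673 falls in 661–709. Column: 69.6% falls in ≤71%. Rate = 10.65%.

10.65%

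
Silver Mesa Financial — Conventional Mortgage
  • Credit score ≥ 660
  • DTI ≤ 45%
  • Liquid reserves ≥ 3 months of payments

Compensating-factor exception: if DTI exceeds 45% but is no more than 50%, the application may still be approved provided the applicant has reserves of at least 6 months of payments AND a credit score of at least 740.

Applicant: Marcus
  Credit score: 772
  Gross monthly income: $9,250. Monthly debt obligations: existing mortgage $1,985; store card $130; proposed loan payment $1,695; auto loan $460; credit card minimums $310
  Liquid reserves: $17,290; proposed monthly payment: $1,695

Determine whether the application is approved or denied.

Credit score 772 ≥ 660 (meets base)
Total debts = (1,985 + 130 + 1,695 + 460 + 310) = 4,580. DTI: 4,580 ÷ 9,250 = 49.5%, over the 45% base limit.
Reserves: 17,290 ÷ 1,695 = 10.2 months (meets 3-month minimum)
DTI 49.5% is within the 45%–50% exception band; checking compensating factors.
Override check — reserves: 10.2 mo (ok); score: 772 (ok).
Both compensating conditions met → exception applies.

Approved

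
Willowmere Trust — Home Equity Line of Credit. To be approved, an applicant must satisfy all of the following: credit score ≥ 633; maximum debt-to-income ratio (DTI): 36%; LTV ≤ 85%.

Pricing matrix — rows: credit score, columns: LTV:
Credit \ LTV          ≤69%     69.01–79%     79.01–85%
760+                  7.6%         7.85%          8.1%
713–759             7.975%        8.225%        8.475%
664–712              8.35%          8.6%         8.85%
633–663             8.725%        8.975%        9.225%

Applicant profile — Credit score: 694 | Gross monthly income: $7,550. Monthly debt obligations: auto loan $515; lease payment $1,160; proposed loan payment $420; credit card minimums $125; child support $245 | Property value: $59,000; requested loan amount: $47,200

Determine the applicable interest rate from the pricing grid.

Credit score 694 ≥ 633; Total monthly debts = (515 + 1,160 + 420 + 125 + 245) = 2,465. Debt-to-income = 2,465/7,550 = 32.6% — meets 36% limit
Loan-to-value = 47,200/59,000 = 80% — pass (85% max)
Row: 694 falls in 664–712. Column: 80% falls in 79.01–85%. Rate = 8.85%.

8.85%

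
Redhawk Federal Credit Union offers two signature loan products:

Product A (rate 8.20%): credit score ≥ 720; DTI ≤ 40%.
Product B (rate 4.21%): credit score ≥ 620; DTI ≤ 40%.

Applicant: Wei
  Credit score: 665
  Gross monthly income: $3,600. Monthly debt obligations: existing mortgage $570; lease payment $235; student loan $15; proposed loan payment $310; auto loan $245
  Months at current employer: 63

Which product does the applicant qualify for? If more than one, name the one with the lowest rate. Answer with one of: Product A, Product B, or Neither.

Product B

Total debts = (570 + 235 + 15 + 310 + 245) = 1,375; DTI = 1,375/3,600 = 38.2%.
Product A: score 665 < 720; DTI 38.2% ≤ 40% → does not qualify.
Product B: score 665 ≥ 620; DTI 38.2% ≤ 40% → qualifies.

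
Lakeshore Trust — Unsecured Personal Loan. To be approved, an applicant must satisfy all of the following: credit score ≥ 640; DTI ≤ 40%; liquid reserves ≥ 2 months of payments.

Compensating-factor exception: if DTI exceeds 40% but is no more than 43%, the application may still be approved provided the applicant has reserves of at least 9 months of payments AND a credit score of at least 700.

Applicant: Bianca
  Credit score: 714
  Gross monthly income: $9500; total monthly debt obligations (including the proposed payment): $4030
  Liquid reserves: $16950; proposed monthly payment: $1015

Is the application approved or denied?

Credit score 714 ≥ 640 (meets base)
DTI: 4,030 ÷ 9,500 = 42.4%, over the 40% base limit.
Reserves: 16,950 ÷ 1,015 = 16.7 months (meets 2-month minimum)
DTI 42.4% is within the 40%–43% exception band; checking compensating factors.
Override check — reserves: 16.7 mo (ok); score: 714 (ok).
Both override conditions satisfied; DTI exception granted.

Approved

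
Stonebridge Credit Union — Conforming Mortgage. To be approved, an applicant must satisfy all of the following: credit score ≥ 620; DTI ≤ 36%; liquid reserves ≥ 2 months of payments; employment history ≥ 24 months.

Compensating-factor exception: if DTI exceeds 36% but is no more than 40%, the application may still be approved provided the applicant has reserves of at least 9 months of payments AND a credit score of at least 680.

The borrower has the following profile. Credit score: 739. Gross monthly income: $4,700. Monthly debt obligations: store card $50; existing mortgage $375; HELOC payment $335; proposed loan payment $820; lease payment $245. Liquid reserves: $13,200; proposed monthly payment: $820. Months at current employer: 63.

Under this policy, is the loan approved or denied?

Credit score 739 ≥ 620 (meets base)
Total debts = (50 + 375 + 335 + 820 + 245) = 1,825. DTI = 1,825/4,700 = 38.8% > 36% — standard DTI limit exceeded.
Liquid reserves cover 13,200/820 = 16.1 months — ≥ 2 required
Employment 63 ≥ 24 months
38.8% falls in the override range (36%–40%), so the compensating-factor test applies.
Reserves 16.1 ≥ 9 months; credit score 739 ≥ 680.
Both compensating conditions met → exception applies.

Approved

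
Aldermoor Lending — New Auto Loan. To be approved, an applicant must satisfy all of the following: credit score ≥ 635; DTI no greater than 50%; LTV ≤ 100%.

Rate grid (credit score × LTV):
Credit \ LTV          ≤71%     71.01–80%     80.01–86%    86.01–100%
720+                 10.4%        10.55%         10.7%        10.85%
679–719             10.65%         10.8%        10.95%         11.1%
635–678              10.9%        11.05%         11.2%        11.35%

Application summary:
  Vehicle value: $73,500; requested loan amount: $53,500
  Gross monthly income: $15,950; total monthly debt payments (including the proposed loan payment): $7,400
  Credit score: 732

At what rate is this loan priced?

Credit score 732 ≥ 635; DTI: 7,400 ÷ 15,950 = 46.4%, within the 50% cap
LTV = 53,500/73,500 = 72.8% ≤ 100%
Score 732 is in the 720+ band; LTV 72.8% is in the 71.01–80% band → 10.55%.

10.55%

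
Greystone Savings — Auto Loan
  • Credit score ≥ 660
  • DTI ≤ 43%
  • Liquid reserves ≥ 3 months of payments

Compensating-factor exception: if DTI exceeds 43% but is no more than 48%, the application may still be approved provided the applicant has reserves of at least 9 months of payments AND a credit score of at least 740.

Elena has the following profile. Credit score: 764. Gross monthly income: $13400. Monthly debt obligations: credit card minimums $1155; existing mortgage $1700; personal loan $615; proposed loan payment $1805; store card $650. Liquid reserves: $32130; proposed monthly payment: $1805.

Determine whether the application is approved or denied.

Approved

Credit score 764 ≥ 660 (meets base)
Total debts = (1,155 + 1,700 + 615 + 1,805 + 650) = 5,925. DTI: 5,925 ÷ 13,400 = 44.2%, over the 43% base limit.
Reserves = 32,130/1,805 = 17.8 months ≥ 3
44.2% falls in the override range (43%–48%), so the compensating-factor test applies.
Override check — reserves: 17.8 mo (ok); score: 764 (ok).
Both compensating conditions met → exception applies.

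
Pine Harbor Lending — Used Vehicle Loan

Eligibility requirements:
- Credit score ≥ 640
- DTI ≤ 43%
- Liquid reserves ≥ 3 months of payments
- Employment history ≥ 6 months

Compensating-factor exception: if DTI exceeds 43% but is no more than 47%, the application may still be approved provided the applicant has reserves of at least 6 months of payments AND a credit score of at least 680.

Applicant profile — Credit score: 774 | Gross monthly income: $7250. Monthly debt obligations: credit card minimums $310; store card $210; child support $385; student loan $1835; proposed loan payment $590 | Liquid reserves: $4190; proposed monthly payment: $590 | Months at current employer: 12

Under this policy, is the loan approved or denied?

Credit score 774 ≥ 640 (meets base)
Total debts = (310 + 210 + 385 + 1,835 + 590) = 3,330. DTI: 3,330 ÷ 7,250 = 45.9%, over the 43% base limit.
Reserves: 4,190 ÷ 590 = 7.1 months (meets 3-month minimum)
Employment 12 ≥ 6 months
45.9% falls in the override range (43%–47%), so the compensating-factor test applies.
Override check — reserves: 7.1 mo (ok); score: 774 (ok).
Both compensating conditions met → exception applies.

Approved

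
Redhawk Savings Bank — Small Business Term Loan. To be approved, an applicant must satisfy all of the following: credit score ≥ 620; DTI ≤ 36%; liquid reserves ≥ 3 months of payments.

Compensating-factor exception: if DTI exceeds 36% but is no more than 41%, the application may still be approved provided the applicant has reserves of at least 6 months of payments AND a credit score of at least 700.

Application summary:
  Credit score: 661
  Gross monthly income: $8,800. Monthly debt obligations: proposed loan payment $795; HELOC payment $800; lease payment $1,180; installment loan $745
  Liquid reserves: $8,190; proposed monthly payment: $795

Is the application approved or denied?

Credit score 661 ≥ 620 (meets base)
Total debts = (795 + 800 + 1,180 + 745) = 3,520. DTI = 3,520/8,800 = 40% > 36% — standard DTI limit exceeded.
Reserves = 8,190/795 = 10.3 months ≥ 3
DTI 40% is within the 36%–41% exception band; checking compensating factors.
Reserves 10.3 ≥ 6 months; credit score 661 < 700.
Compensating-factor requirement not fully met.

Denied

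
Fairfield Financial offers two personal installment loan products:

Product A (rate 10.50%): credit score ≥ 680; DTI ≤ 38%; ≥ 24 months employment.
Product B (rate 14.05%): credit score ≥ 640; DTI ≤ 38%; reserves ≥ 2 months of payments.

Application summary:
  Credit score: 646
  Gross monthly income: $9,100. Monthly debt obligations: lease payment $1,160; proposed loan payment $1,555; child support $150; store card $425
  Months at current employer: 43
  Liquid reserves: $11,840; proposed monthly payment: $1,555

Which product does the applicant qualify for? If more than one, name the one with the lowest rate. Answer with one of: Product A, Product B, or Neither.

Total debts = (1,160 + 1,555 + 150 + 425) = 3,290; DTI = 3,290/9,100 = 36.2%.
Reserves = 11,840/1,555 = 7.6 months.
Product A: score 646 < 680; DTI 36.2% ≤ 38%; employment 43 ≥ 24 mo → does not qualify.
Product B: score 646 ≥ 640; DTI 36.2% ≤ 38%; reserves 7.6 ≥ 2 mo → qualifies.

Product B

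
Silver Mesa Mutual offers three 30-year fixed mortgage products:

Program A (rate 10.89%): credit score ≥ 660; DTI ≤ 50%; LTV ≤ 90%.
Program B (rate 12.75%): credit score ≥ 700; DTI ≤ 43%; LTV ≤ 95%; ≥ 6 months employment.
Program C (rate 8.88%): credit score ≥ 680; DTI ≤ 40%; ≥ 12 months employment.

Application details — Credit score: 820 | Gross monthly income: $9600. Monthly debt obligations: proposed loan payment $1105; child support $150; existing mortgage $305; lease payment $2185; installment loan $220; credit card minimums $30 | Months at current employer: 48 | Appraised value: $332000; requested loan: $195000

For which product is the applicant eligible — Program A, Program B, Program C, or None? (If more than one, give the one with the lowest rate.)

Program A

Total debts = (1,105 + 150 + 305 + 2,185 + 220 + 30) = 3,995; DTI = 3,995/9,600 = 41.6%.
LTV = 195,000/332,000 = 58.7%.
Program A: score 820 ≥ 660; DTI 41.6% ≤ 50%; LTV 58.7% ≤ 90% → qualifies.
Program B: score 820 ≥ 700; DTI 41.6% ≤ 43%; LTV 58.7% ≤ 95%; employment 48 ≥ 6 mo → qualifies.
Program C: score 820 ≥ 680; DTI 41.6% > 40%; employment 48 ≥ 12 mo → does not qualify.
Qualifying: Program A, Program B. Lowest rate is 10.89% → Program A.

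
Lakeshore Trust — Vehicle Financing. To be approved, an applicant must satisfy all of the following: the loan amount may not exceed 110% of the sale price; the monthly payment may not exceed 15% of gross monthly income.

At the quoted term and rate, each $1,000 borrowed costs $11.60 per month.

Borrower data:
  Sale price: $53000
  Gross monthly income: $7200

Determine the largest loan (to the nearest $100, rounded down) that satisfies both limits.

$58,300

Payment cap: 15% × $7,200 = $1,080/month.
At $11.60 per $1,000, that supports 1,080/11.60 × 1,000 ≈ $93,103 → $93,100.
LTV cap: 110% × $53,000 = $58,300 → $58,300.
Binding constraint: loan-to-value.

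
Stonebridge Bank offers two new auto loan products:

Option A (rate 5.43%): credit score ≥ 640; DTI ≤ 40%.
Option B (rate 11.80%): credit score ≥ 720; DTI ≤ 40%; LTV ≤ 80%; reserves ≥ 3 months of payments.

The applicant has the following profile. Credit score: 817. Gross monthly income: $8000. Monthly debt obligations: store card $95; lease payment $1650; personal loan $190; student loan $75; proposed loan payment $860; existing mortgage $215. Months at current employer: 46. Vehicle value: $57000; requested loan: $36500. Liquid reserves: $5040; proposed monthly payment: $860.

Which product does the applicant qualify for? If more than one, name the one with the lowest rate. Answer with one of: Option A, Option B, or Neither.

Total debts = (95 + 1,650 + 190 + 75 + 860 + 215) = 3,085; DTI = 3,085/8,000 = 38.6%.
LTV = 36,500/57,000 = 64%.
Reserves = 5,040/860 = 5.9 months.
Option A: score 817 ≥ 640; DTI 38.6% ≤ 40% → qualifies.
Option B: score 817 ≥ 720; DTI 38.6% ≤ 40%; LTV 64% ≤ 80%; reserves 5.9 ≥ 3 mo → qualifies.
Qualifying: Option A, Option B. Lowest rate is 5.43% → Option A.

Option A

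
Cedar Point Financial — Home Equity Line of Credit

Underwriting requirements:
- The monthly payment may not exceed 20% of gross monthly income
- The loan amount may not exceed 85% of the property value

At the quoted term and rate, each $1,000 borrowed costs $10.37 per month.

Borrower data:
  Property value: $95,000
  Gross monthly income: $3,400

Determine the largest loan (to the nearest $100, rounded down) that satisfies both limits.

Payment cap: 20% × $3,400 = $680/month.
At $10.37 per $1,000, that supports 680/10.37 × 1,000 ≈ $65,573 → $65,500.
LTV cap: 85% × $95,000 = $80,750 → $80,700.
Binding constraint: payment-to-income.

$65,500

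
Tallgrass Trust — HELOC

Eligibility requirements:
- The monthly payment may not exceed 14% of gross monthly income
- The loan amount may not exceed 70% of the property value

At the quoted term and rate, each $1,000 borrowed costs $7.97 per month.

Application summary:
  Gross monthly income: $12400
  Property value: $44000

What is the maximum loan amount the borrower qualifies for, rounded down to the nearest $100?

$30,800

Payment cap: 14% × $12,400 = $1,736/month.
At $7.97 per $1,000, that supports 1,736/7.97 × 1,000 ≈ $217,816 → $217,800.
LTV cap: 70% × $44,000 = $30,800 → $30,800.
Binding constraint: loan-to-value.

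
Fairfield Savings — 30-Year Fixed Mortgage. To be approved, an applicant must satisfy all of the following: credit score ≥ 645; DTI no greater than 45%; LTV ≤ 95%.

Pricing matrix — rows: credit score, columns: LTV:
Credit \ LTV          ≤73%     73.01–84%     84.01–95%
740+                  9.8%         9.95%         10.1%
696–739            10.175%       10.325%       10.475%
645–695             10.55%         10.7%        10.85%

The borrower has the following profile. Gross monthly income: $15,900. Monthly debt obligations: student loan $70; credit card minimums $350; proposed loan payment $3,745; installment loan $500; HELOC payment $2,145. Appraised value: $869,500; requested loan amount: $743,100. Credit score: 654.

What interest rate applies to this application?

Credit score 654 ≥ 645; Total monthly debts = (70 + 350 + 3,745 + 500 + 2,145) = 6,810. DTI = 6,810/15,900 = 42.8% ≤ 45%
Loan-to-value = 743,100/869,500 = 85.5% — pass (95% max)
Credit 654 → row 645–695; LTV 85.5% → column 84.01–95%. Grid cell → 10.85%.

10.85%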